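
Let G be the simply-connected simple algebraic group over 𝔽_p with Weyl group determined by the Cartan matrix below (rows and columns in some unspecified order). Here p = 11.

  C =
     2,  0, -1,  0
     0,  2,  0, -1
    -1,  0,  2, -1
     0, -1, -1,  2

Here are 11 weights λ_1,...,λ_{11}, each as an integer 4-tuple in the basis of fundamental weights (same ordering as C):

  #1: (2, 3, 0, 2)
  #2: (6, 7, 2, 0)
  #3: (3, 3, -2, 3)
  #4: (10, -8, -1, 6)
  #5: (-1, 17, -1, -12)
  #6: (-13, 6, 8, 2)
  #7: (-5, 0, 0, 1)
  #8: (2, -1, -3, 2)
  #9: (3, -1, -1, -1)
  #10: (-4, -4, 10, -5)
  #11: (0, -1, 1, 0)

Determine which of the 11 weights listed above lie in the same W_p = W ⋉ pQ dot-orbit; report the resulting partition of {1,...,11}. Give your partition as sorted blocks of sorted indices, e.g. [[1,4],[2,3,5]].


C ↔ A_4 under row/col permutation; |W(A_4)| = 120.

λ_j+ρ reflected into Ā_11 (⟨·,θ^∨⟩≤11); 4-tuples as given:

  λ_1+ρ ↦ (3, 4, 1, 3);  λ_2+ρ ↦ (1, 0, 2, 1);  λ_3+ρ ↦ (3, 4, 1, 3);  λ_4+ρ ↦ (4, 0, 0, 0);  λ_5+ρ ↦ (4, 0, 0, 0);  λ_6+ρ ↦ (1, 0, 2, 1);  λ_7+ρ ↦ (1, 0, 2, 1);  λ_8+ρ ↦ (1, 0, 2, 1);  λ_9+ρ ↦ (4, 0, 0, 0);  λ_10+ρ ↦ (3, 4, 1, 3);  λ_11+ρ ↦ (1, 0, 2, 1)

The 11 indices split into 3 linkage classes (same alcove rep ⇔ same W_11-dot-orbit):

[[1, 3, 10], [2, 6, 7, 8, 11], [4, 5, 9]]


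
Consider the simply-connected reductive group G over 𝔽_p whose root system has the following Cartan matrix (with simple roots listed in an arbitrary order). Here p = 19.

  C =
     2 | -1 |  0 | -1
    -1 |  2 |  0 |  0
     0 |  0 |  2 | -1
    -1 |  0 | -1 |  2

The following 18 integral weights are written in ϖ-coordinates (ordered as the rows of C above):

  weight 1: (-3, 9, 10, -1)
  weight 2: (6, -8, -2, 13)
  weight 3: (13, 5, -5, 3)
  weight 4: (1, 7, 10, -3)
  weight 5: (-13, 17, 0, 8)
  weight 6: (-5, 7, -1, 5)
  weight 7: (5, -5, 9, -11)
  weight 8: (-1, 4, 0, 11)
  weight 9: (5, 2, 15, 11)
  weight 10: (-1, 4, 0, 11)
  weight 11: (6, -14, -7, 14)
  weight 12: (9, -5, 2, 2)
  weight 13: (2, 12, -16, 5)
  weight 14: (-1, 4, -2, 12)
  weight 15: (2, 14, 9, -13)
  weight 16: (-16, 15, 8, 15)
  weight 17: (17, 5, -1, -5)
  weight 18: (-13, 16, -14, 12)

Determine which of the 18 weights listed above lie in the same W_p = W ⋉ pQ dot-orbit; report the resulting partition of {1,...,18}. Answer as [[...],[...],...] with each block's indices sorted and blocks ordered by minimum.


C ↔ A_4 under row/col permutation; |W(A_4)| = 120.

Each λ_j+ρ reduced to Ā_19; 4-tuples below use C's row order:

  1: (0, 8, 9, 2);  2: (0, 5, 1, 12);  3: (13, 1, 0, 1);  4: (0, 8, 9, 2);  5: (9, 6, 2, 1);  6: (4, 4, 0, 2);  7: (4, 4, 0, 2);  8: (0, 5, 1, 12);  9: (9, 6, 2, 1);  10: (0, 5, 1, 12);  11: (6, 4, 3, 3);  12: (6, 4, 3, 3);  13: (6, 4, 3, 3);  14: (0, 5, 1, 12);  15: (9, 6, 2, 1);  16: (9, 6, 2, 1);  17: (13, 1, 0, 1);  18: (0, 5, 1, 12)

The 18 indices split into 6 linkage classes (same alcove rep ⇔ same W_19-dot-orbit):

[[1, 4], [2, 8, 10, 14, 18], [3, 17], [5, 9, 15, 16], [6, 7], [11, 12, 13]]


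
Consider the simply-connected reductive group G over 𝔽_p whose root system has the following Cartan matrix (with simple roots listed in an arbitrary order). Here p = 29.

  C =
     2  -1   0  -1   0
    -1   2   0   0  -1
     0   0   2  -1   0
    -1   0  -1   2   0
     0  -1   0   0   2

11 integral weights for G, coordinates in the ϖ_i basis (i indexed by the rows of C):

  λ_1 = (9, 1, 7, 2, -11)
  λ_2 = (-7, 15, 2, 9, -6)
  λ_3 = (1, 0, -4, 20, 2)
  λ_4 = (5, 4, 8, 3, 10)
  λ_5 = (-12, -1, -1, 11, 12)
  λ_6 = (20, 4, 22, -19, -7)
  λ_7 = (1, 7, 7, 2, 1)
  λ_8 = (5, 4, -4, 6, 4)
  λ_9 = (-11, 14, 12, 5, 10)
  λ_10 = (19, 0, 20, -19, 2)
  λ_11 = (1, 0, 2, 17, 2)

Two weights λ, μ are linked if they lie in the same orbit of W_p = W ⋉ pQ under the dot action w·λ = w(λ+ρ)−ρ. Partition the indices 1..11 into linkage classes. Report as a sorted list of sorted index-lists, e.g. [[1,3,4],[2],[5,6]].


Root system A_5: the 5×5 matrix C matches after relabeling.

Ā_29 reps of the 11 weights (A_5, coords as presented):

  λ_1+ρ ↦ (2, 8, 8, 3, 2) · λ_2+ρ ↦ (6, 5, 3, 4, 5) · λ_3+ρ ↦ (2, 1, 3, 18, 3) · λ_4+ρ ↦ (6, 5, 3, 4, 5) · λ_5+ρ ↦ (0, 11, 0, 1, 2) · λ_6+ρ ↦ (2, 1, 3, 18, 3) · λ_7+ρ ↦ (2, 8, 8, 3, 2) · λ_8+ρ ↦ (6, 5, 3, 4, 5) · λ_9+ρ ↦ (6, 5, 3, 4, 5) · λ_10+ρ ↦ (2, 1, 3, 18, 3) · λ_11+ρ ↦ (2, 1, 3, 18, 3)

4 distinct reps among the 11 weights ⇒ 4 W_29-linkage classes:

[[1, 7], [2, 4, 8, 9], [3, 6, 10, 11], [5]]


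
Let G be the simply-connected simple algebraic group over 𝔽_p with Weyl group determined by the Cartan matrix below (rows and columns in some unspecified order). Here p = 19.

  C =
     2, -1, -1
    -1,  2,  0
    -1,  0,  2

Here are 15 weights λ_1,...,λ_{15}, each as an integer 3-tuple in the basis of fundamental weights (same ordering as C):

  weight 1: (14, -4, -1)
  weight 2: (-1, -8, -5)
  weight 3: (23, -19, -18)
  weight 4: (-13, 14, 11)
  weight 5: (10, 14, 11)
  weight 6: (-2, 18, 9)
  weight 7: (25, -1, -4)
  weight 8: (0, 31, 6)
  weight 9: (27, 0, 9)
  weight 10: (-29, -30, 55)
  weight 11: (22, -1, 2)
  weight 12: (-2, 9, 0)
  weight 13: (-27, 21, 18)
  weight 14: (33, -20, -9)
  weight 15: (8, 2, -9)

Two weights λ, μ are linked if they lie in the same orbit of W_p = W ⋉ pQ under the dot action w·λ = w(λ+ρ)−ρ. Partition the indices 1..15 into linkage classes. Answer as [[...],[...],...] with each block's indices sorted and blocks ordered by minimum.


Cartan matrix: type A_3 (|W|=24); un-permuting the 3 rows.

Alcove-folded reps (p=19, 15 weights, presented ϖ-order):

  [1] (12, 3, 0)
  [2] (0, 4, 7)
  [3] (11, 2, 1)
  [4] (12, 3, 0)
  [5] (0, 4, 7)
  [6] (1, 9, 0)
  [7] (12, 3, 0)
  [8] (11, 2, 1)
  [9] (1, 9, 0)
  [10] (1, 9, 0)
  [11] (12, 3, 0)
  [12] (1, 9, 0)
  [13] (12, 3, 0)
  [14] (0, 4, 7)
  [15] (1, 3, 8)

The 15 indices split into 5 linkage classes (same alcove rep ⇔ same W_19-dot-orbit):

[[1, 4, 7, 11, 13], [2, 5, 14], [3, 8], [6, 9, 10, 12], [15]]


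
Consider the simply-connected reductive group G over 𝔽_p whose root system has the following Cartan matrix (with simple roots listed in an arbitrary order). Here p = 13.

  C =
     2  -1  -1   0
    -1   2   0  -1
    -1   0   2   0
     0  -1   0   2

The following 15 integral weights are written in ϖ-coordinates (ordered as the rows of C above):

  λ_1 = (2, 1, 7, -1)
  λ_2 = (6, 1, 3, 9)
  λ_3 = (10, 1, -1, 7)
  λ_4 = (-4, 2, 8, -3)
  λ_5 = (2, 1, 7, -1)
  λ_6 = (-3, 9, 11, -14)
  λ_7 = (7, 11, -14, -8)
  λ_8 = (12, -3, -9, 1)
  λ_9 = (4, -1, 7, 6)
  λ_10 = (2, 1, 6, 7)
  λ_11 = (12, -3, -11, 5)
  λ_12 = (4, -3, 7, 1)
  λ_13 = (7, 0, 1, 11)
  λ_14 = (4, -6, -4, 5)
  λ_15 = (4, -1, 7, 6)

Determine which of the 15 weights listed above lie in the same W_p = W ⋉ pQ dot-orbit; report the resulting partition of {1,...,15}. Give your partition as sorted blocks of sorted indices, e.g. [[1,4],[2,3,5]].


Root system A_4: the 4×4 matrix C matches after relabeling.

W_13-reps of the 15 weights in Ā_13 (same 4-coord order as C):

    λ_1 → (3, 2, 8, 0)
    λ_2 → (1, 2, 6, 0)
    λ_3 → (3, 2, 8, 0)
    λ_4 → (1, 2, 6, 0)
    λ_5 → (3, 2, 8, 0)
    λ_6 → (3, 2, 0, 1)
    λ_7 → (5, 0, 1, 0)
    λ_8 → (3, 2, 8, 0)
    λ_9 → (5, 0, 1, 0)
    λ_10 → (3, 2, 0, 1)
    λ_11 → (1, 2, 6, 0)
    λ_12 → (3, 2, 8, 0)
    λ_13 → (0, 1, 8, 2)
    λ_14 → (3, 2, 0, 1)
    λ_15 → (5, 0, 1, 0)

These 15 weights hit 5 W_13-dot-orbits; sizes (5, 3, 3, 3, 1):

[[1, 3, 5, 8, 12], [2, 4, 11], [6, 10, 14], [7, 9, 15], [13]]


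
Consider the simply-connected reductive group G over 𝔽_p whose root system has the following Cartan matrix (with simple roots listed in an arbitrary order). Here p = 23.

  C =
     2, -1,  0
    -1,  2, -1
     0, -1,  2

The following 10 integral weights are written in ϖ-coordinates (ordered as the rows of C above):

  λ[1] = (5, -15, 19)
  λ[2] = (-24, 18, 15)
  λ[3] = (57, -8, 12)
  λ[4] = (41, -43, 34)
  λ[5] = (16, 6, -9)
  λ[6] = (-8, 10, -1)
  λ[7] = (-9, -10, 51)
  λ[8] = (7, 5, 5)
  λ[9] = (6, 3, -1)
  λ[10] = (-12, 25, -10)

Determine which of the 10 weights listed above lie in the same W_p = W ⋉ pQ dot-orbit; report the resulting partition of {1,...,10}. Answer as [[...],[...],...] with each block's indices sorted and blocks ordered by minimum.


Root system A_3: the 3×3 matrix C matches after relabeling.

W_23-reps of the 10 weights in Ā_23 (same 3-coord order as C):

  λ_1+ρ ↦ (8, 6, 6);  λ_2+ρ ↦ (7, 4, 0);  λ_3+ρ ↦ (6, 5, 5);  λ_4+ρ ↦ (7, 4, 0);  λ_5+ρ ↦ (15, 1, 6);  λ_6+ρ ↦ (7, 4, 0);  λ_7+ρ ↦ (8, 6, 6);  λ_8+ρ ↦ (8, 6, 6);  λ_9+ρ ↦ (7, 4, 0);  λ_10+ρ ↦ (8, 6, 6)

4 distinct reps among the 10 weights ⇒ 4 W_23-linkage classes:

[[1, 7, 8, 10], [2, 4, 6, 9], [3], [5]]


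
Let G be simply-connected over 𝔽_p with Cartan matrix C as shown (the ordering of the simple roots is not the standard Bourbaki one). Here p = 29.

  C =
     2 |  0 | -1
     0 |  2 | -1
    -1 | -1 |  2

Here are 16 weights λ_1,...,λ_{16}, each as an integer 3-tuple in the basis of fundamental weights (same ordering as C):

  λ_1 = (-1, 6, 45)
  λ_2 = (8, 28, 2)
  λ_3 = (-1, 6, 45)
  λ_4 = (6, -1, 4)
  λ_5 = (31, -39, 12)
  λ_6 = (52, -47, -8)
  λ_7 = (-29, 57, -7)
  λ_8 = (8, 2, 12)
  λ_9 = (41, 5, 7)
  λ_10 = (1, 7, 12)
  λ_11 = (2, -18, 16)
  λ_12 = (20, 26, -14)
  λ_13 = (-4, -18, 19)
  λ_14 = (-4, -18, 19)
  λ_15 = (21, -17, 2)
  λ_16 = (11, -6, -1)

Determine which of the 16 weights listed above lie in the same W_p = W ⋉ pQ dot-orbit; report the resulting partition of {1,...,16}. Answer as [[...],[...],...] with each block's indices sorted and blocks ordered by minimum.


Type A_3, rank 3, |W|=24; reorder rows/cols to standard.

W_29-reps of the 16 weights in Ā_29 (same 3-coord order as C):

  1: (7, 0, 5) · 2: (3, 17, 0) · 3: (7, 0, 5) · 4: (7, 0, 5) · 5: (9, 3, 13) · 6: (7, 0, 5) · 7: (23, 5, 0) · 8: (9, 3, 13) · 9: (2, 8, 13) · 10: (2, 8, 13) · 11: (3, 17, 0) · 12: (2, 8, 13) · 13: (3, 17, 0) · 14: (3, 17, 0) · 15: (9, 3, 13) · 16: (7, 0, 5)

Linkage partition of the 16 weights (5 classes, p=29):

[[1, 3, 4, 6, 16], [2, 11, 13, 14], [5, 8, 15], [7], [9, 10, 12]]


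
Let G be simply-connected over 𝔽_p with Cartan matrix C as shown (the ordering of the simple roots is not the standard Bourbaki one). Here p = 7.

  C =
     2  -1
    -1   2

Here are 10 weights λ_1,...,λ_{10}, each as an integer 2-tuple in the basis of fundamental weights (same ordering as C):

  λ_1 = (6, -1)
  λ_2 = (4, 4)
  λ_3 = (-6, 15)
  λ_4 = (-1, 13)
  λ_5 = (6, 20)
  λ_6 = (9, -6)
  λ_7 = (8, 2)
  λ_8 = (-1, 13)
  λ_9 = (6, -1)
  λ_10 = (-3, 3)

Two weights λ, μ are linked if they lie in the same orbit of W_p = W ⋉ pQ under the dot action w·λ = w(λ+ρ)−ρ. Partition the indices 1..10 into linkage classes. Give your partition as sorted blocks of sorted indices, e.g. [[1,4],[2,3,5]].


A_2 Cartan matrix, 2 simple roots permuted; ρ=(1,1).

Ā_7 reps of the 10 weights (A_2, coords as presented):

    λ_1 → (7, 0)
    λ_2 → (2, 2)
    λ_3 → (2, 2)
    λ_4 → (7, 0)
    λ_5 → (7, 0)
    λ_6 → (2, 2)
    λ_7 → (2, 2)
    λ_8 → (7, 0)
    λ_9 → (7, 0)
    λ_10 → (2, 2)

The 10 indices split into 2 linkage classes (same alcove rep ⇔ same W_7-dot-orbit):

[[1, 4, 5, 8, 9], [2, 3, 6, 7, 10]]


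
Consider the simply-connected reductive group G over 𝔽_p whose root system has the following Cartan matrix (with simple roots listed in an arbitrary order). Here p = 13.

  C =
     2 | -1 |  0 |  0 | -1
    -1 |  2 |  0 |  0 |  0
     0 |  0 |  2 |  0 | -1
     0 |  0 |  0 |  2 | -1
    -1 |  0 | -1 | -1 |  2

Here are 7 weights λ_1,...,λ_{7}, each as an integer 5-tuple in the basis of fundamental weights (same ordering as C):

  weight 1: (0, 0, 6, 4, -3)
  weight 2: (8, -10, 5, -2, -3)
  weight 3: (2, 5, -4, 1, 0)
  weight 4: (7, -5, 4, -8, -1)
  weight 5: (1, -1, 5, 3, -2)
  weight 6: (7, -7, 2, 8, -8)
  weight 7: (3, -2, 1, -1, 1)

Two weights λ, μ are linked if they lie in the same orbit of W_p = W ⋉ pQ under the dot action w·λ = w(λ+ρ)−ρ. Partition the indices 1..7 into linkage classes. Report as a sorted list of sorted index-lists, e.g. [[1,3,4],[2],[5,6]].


Dynkin diagram of C (from the 8 off-diagonal −1 entries): D_5.

Ā_13 reps of the 7 weights (D_5, coords as presented):

  λ_1 → (1, 0, 5, 3, 1)
  λ_2 → (1, 6, 1, 0, 2)
  λ_3 → (1, 6, 1, 0, 2)
  λ_4 → (3, 1, 2, 0, 2)
  λ_5 → (1, 0, 5, 3, 1)
  λ_6 → (3, 1, 2, 0, 2)
  λ_7 → (3, 1, 2, 0, 2)

These 7 weights hit 3 W_13-dot-orbits; sizes (2, 2, 3):

[[1, 5], [2, 3], [4, 6, 7]]


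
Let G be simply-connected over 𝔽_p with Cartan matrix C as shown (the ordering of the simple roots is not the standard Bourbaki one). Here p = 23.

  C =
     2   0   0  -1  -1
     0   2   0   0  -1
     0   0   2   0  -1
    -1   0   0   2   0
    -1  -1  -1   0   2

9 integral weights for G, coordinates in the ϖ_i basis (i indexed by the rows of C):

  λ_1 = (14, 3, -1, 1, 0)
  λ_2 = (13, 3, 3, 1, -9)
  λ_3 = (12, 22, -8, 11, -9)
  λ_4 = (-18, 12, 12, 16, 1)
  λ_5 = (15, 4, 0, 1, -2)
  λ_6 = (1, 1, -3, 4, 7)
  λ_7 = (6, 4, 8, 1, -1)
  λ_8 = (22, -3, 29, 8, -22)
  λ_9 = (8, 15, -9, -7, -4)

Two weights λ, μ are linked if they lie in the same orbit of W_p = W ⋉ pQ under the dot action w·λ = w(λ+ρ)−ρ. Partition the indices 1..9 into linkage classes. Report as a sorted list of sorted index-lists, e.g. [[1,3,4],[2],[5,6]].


Type D_5, rank 5, |W|=1920; reorder rows/cols to standard.

Alcove-folded reps (p=23, 9 weights, presented ϖ-order):

  1: (0, 4, 0, 2, 1);  2: (6, 4, 4, 2, 0);  3: (0, 2, 2, 5, 6);  4: (0, 2, 2, 5, 6);  5: (0, 4, 0, 2, 1);  6: (0, 2, 2, 5, 6);  7: (0, 5, 9, 2, 0);  8: (0, 5, 9, 2, 0);  9: (6, 5, 3, 2, 0)

These 9 weights hit 5 W_23-dot-orbits; sizes (2, 1, 3, 2, 1):

[[1, 5], [2], [3, 4, 6], [7, 8], [9]]


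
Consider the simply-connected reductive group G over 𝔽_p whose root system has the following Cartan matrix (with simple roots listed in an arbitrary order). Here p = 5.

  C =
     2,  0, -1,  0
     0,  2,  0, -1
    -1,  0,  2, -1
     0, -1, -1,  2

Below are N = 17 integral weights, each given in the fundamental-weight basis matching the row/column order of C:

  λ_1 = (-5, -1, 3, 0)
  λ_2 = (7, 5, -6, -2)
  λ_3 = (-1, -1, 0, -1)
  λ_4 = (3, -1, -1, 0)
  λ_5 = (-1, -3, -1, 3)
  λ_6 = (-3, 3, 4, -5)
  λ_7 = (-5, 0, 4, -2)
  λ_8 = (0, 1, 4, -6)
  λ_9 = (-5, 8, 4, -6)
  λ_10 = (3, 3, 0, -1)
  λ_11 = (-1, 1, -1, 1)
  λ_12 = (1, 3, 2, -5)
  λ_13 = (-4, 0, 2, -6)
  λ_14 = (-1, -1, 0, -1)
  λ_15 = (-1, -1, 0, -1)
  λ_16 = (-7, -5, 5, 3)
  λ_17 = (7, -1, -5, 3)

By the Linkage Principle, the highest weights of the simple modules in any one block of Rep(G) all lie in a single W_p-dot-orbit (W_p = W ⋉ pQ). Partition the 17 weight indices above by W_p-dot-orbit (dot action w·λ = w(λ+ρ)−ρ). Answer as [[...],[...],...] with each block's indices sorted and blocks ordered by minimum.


C ↔ A_4 under row/col permutation; |W(A_4)| = 120.

Folding the 17 weights λ_j+ρ into Ā_5 (reps in the given 4-coord order):

  [1] (4, 0, 0, 1)
  [2] (0, 2, 0, 2)
  [3] (0, 0, 1, 0)
  [4] (4, 0, 0, 1)
  [5] (0, 2, 0, 2)
  [6] (1, 0, 1, 3)
  [7] (4, 0, 0, 1)
  [8] (0, 2, 0, 2)
  [9] (4, 0, 0, 1)
  [10] (0, 0, 1, 0)
  [11] (0, 2, 0, 2)
  [12] (1, 0, 1, 3)
  [13] (1, 0, 1, 3)
  [14] (0, 0, 1, 0)
  [15] (0, 0, 1, 0)
  [16] (0, 0, 1, 0)
  [17] (1, 0, 1, 3)

4 distinct reps among the 17 weights ⇒ 4 W_5-linkage classes:

[[1, 4, 7, 9], [2, 5, 8, 11], [3, 10, 14, 15, 16], [6, 12, 13, 17]]


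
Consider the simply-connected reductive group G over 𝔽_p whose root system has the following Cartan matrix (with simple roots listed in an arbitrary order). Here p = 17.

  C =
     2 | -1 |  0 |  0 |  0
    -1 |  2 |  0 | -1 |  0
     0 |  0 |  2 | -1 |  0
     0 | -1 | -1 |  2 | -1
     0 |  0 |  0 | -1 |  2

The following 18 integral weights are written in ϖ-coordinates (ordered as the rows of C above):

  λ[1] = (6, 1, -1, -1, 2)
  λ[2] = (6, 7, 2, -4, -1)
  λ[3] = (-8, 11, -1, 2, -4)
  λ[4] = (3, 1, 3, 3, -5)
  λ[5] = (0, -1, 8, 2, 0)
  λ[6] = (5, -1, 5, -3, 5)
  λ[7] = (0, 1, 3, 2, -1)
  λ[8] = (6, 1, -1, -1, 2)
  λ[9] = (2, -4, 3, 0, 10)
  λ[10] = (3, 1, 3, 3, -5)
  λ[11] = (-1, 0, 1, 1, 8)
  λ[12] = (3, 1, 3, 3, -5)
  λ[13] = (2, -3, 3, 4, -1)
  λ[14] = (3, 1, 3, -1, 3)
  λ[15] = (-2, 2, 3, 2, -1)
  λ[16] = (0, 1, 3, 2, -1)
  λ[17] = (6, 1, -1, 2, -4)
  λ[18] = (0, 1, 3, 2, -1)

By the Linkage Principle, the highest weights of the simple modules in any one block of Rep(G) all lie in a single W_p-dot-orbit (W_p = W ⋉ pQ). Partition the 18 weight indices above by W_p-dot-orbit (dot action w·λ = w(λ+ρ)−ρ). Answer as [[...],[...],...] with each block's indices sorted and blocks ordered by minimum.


Root system D_5: the 5×5 matrix C matches after relabeling.

Alcove-folded reps (p=17, 18 weights, presented ϖ-order):

  λ_1+ρ ↦ (7, 2, 0, 0, 3)
  λ_2+ρ ↦ (7, 2, 0, 0, 3)
  λ_3+ρ ↦ (7, 2, 0, 0, 3)
  λ_4+ρ ↦ (4, 2, 4, 0, 4)
  λ_5+ρ ↦ (1, 0, 9, 3, 1)
  λ_6+ρ ↦ (4, 2, 4, 0, 4)
  λ_7+ρ ↦ (1, 2, 4, 3, 0)
  λ_8+ρ ↦ (7, 2, 0, 0, 3)
  λ_9+ρ ↦ (0, 1, 2, 2, 9)
  λ_10+ρ ↦ (4, 2, 4, 0, 4)
  λ_11+ρ ↦ (0, 1, 2, 2, 9)
  λ_12+ρ ↦ (4, 2, 4, 0, 4)
  λ_13+ρ ↦ (1, 2, 4, 3, 0)
  λ_14+ρ ↦ (4, 2, 4, 0, 4)
  λ_15+ρ ↦ (1, 2, 4, 3, 0)
  λ_16+ρ ↦ (1, 2, 4, 3, 0)
  λ_17+ρ ↦ (7, 2, 0, 0, 3)
  λ_18+ρ ↦ (1, 2, 4, 3, 0)

Partition of {1..18} into 5 W_17-dot-orbits:

[[1, 2, 3, 8, 17], [4, 6, 10, 12, 14], [5], [7, 13, 15, 16, 18], [9, 11]]


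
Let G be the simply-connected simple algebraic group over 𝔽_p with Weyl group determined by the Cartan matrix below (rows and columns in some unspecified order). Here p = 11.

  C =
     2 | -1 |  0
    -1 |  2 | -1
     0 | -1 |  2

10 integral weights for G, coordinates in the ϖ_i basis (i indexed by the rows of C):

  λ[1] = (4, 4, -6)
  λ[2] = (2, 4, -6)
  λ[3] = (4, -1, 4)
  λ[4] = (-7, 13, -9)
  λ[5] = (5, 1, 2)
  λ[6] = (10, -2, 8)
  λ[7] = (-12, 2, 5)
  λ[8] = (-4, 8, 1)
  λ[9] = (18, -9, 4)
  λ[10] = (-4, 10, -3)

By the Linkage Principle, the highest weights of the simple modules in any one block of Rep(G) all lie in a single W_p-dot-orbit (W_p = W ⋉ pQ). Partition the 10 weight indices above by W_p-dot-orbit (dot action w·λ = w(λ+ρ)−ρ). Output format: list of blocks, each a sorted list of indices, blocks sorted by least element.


C ↔ A_3 under row/col permutation; |W(A_3)| = 24.

Folding the 10 weights λ_j+ρ into Ā_11 (reps in the given 3-coord order):

  λ_1 → (5, 0, 5);  λ_2 → (3, 0, 5);  λ_3 → (5, 0, 5);  λ_4 → (3, 0, 5);  λ_5 → (6, 2, 3);  λ_6 → (2, 1, 0);  λ_7 → (3, 6, 2);  λ_8 → (3, 6, 2);  λ_9 → (3, 0, 5);  λ_10 → (3, 6, 2)

These 10 weights hit 5 W_11-dot-orbits; sizes (2, 3, 1, 1, 3):

[[1, 3], [2, 4, 9], [5], [6], [7, 8, 10]]


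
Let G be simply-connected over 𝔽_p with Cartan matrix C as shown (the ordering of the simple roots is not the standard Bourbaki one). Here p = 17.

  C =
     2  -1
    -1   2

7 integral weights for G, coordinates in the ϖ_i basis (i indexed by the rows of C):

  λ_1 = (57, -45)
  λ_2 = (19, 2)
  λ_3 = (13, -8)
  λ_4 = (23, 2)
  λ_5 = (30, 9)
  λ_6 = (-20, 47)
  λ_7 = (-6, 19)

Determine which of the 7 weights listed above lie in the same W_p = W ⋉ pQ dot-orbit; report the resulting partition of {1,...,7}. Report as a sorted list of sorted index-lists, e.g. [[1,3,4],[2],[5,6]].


Cartan matrix: type A_2 (|W|=6); un-permuting the 2 rows.

Each λ_j+ρ reduced to Ā_17; 2-tuples below use C's row order:

  λ_1 → (7, 7) · λ_2 → (11, 3) · λ_3 → (7, 7) · λ_4 → (7, 7) · λ_5 → (7, 7) · λ_6 → (2, 12) · λ_7 → (2, 12)

Partition of {1..7} into 3 W_17-dot-orbits:

[[1, 3, 4, 5], [2], [6, 7]]


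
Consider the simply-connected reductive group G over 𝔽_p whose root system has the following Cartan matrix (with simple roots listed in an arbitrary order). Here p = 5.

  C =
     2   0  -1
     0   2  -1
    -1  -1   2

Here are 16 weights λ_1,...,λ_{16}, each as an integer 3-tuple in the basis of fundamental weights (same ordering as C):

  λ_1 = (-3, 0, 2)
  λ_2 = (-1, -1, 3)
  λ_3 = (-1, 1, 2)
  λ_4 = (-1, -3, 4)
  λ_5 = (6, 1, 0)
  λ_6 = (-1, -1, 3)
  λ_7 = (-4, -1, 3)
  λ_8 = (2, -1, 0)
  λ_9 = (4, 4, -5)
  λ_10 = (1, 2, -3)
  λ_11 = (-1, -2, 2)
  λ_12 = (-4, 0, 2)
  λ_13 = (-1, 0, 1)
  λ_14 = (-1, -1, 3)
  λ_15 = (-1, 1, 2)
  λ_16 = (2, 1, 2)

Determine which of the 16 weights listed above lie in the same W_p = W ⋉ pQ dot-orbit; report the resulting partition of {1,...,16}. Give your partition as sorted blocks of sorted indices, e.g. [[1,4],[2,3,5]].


Root system A_3: the 3×3 matrix C matches after relabeling.

Each λ_j+ρ reduced to Ā_5; 3-tuples below use C's row order:

  1: (2, 1, 1);  2: (0, 0, 4);  3: (0, 2, 3);  4: (0, 2, 3);  5: (0, 1, 2);  6: (0, 0, 4);  7: (3, 0, 1);  8: (3, 0, 1);  9: (0, 0, 4);  10: (0, 1, 2);  11: (0, 1, 2);  12: (3, 1, 0);  13: (0, 1, 2);  14: (0, 0, 4);  15: (0, 2, 3);  16: (0, 1, 2)

Partition of {1..16} into 6 W_5-dot-orbits:

[[1], [2, 6, 9, 14], [3, 4, 15], [5, 10, 11, 13, 16], [7, 8], [12]]


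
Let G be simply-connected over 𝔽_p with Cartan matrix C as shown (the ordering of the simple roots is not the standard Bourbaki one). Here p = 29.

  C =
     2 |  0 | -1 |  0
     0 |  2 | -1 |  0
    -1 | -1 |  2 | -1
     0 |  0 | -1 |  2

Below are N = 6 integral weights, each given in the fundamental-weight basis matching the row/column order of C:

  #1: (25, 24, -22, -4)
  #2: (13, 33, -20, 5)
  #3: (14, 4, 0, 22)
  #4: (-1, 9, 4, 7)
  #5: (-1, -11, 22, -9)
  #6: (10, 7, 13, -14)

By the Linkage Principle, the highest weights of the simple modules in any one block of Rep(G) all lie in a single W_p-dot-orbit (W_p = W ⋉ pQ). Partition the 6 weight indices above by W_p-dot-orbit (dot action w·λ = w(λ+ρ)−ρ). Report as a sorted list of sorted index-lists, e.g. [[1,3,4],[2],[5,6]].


Cartan matrix: type D_4 (|W|=192); un-permuting the 4 rows.

Each λ_j+ρ reduced to Ā_29; 4-tuples below use C's row order:

  λ_1 → (2, 1, 2, 21);  λ_2 → (0, 10, 5, 8);  λ_3 → (0, 10, 5, 8);  λ_4 → (0, 10, 5, 8);  λ_5 → (0, 10, 5, 8);  λ_6 → (7, 4, 4, 9)

The 6 indices split into 3 linkage classes (same alcove rep ⇔ same W_29-dot-orbit):

[[1], [2, 3, 4, 5], [6]]


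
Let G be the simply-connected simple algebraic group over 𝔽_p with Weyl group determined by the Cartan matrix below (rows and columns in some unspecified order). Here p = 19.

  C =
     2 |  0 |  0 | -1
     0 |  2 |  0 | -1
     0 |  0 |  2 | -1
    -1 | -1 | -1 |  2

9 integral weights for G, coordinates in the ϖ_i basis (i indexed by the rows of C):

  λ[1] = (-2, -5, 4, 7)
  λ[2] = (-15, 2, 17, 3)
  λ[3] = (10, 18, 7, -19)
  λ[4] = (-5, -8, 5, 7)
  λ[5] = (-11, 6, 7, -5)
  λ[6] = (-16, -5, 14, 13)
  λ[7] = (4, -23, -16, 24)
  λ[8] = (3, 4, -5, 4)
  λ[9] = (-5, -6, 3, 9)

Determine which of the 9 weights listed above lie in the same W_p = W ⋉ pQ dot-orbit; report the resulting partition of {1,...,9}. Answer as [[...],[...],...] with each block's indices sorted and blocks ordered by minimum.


Type D_4, rank 4, |W|=192; reorder rows/cols to standard.

Folding the 9 weights λ_j+ρ into Ā_19 (reps in the given 4-coord order):

  λ_1+ρ ↦ (1, 4, 5, 3)
  λ_2+ρ ↦ (1, 4, 5, 3)
  λ_3+ρ ↦ (7, 1, 10, 0)
  λ_4+ρ ↦ (1, 4, 3, 3)
  λ_5+ρ ↦ (1, 4, 3, 3)
  λ_6+ρ ↦ (4, 5, 4, 1)
  λ_7+ρ ↦ (1, 4, 3, 3)
  λ_8+ρ ↦ (4, 5, 4, 1)
  λ_9+ρ ↦ (4, 5, 4, 1)

4 distinct reps among the 9 weights ⇒ 4 W_19-linkage classes:

[[1, 2], [3], [4, 5, 7], [6, 8, 9]]


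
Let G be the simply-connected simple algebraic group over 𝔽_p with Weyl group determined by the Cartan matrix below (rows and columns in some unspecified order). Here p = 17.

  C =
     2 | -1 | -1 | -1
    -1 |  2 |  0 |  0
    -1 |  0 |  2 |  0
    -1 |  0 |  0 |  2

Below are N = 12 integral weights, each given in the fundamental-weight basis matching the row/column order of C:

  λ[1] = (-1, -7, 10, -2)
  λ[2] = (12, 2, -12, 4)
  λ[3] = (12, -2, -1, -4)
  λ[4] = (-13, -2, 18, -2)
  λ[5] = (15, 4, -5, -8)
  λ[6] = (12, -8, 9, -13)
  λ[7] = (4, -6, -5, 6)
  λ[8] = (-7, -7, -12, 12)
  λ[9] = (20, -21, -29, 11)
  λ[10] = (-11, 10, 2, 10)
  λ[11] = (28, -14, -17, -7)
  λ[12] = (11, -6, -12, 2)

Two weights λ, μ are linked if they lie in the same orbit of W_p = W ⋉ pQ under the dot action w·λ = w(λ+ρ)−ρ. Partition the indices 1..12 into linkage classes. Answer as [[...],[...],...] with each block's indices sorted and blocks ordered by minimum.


Cartan matrix: type D_4 (|W|=192); un-permuting the 4 rows.

Alcove-folded reps (p=17, 12 weights, presented ϖ-order):

  λ_1+ρ ↦ (0, 1, 4, 6)
  λ_2+ρ ↦ (3, 1, 7, 1)
  λ_3+ρ ↦ (4, 1, 0, 3)
  λ_4+ρ ↦ (3, 1, 7, 1)
  λ_5+ρ ↦ (4, 1, 0, 3)
  λ_6+ρ ↦ (0, 1, 4, 6)
  λ_7+ρ ↦ (4, 1, 0, 3)
  λ_8+ρ ↦ (0, 1, 4, 6)
  λ_9+ρ ↦ (3, 1, 7, 1)
  λ_10+ρ ↦ (3, 1, 7, 1)
  λ_11+ρ ↦ (0, 1, 4, 6)
  λ_12+ρ ↦ (3, 1, 7, 1)

Linkage partition of the 12 weights (3 classes, p=17):

[[1, 6, 8, 11], [2, 4, 9, 10, 12], [3, 5, 7]]


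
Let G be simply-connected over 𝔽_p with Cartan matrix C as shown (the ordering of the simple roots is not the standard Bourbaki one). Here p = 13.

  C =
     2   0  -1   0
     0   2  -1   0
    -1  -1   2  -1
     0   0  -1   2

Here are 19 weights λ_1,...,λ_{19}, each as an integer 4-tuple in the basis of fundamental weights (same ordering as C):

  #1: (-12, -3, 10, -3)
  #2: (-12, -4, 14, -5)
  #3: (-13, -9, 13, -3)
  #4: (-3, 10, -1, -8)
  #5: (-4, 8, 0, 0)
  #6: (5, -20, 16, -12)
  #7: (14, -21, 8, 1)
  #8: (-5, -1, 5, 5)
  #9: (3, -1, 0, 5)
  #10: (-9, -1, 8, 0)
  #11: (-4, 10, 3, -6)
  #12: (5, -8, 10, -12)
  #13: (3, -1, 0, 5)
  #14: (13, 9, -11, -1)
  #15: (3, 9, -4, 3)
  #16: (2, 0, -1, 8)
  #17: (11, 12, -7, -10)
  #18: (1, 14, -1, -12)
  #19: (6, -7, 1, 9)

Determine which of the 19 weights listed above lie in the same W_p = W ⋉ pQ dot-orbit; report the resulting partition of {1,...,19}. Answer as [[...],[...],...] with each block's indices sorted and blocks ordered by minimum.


Type D_4, rank 4, |W|=192; reorder rows/cols to standard.

Alcove-folded reps (p=13, 19 weights, presented ϖ-order):

    [1] (7, 2, 0, 2)
    [2] (8, 0, 1, 1)
    [3] (4, 0, 1, 6)
    [4] (7, 2, 0, 2)
    [5] (1, 7, 1, 1)
    [6] (1, 0, 2, 4)
    [7] (7, 2, 0, 2)
    [8] (4, 0, 1, 6)
    [9] (4, 0, 1, 6)
    [10] (8, 0, 1, 1)
    [11] (1, 7, 1, 1)
    [12] (1, 0, 2, 4)
    [13] (4, 0, 1, 6)
    [14] (3, 1, 0, 9)
    [15] (1, 7, 1, 1)
    [16] (3, 1, 0, 9)
    [17] (1, 0, 2, 4)
    [18] (7, 2, 0, 2)
    [19] (1, 0, 2, 4)

Grouping the 19 weights by Ā_13-representative: 6 linkage classes.

[[1, 4, 7, 18], [2, 10], [3, 8, 9, 13], [5, 11, 15], [6, 12, 17, 19], [14, 16]]


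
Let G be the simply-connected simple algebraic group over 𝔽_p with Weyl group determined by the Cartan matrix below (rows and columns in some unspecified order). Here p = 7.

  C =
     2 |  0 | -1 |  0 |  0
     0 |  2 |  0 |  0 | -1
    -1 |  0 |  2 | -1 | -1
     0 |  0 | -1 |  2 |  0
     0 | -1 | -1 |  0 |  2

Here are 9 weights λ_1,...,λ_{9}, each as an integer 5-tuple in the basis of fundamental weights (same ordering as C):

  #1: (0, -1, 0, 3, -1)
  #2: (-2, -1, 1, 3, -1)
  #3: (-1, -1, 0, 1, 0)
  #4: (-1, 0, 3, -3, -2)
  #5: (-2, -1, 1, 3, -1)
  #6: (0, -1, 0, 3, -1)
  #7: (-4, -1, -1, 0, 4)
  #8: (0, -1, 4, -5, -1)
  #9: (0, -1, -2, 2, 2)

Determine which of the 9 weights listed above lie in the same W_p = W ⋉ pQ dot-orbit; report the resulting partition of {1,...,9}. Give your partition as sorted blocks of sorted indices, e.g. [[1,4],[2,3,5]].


Root system D_5: the 5×5 matrix C matches after relabeling.

W_7-reps of the 9 weights in Ā_7 (same 5-coord order as C):

  λ_1 → (1, 0, 1, 4, 0)
  λ_2 → (1, 0, 1, 4, 0)
  λ_3 → (0, 0, 1, 2, 1)
  λ_4 → (0, 0, 1, 2, 1)
  λ_5 → (1, 0, 1, 4, 0)
  λ_6 → (1, 0, 1, 4, 0)
  λ_7 → (0, 0, 1, 2, 1)
  λ_8 → (1, 0, 1, 4, 0)
  λ_9 → (0, 0, 1, 2, 1)

The 9 indices split into 2 linkage classes (same alcove rep ⇔ same W_7-dot-orbit):

[[1, 2, 5, 6, 8], [3, 4, 7, 9]]


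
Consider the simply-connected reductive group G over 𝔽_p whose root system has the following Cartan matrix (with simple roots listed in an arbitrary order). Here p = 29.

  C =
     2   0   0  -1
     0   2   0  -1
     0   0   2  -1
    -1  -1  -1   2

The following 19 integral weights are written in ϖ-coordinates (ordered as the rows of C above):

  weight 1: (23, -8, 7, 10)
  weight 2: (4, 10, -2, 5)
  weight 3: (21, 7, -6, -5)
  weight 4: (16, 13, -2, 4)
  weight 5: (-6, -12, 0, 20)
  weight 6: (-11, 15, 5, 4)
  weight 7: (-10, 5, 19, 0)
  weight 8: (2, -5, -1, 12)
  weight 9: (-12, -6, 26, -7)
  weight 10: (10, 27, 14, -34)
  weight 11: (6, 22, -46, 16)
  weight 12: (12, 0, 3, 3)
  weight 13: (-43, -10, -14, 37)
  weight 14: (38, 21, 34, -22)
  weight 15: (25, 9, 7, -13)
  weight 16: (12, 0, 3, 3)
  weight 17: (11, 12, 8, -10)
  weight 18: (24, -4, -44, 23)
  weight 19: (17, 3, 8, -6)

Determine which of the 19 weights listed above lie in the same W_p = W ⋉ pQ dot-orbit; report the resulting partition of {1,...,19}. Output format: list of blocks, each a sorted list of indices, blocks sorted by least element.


Dynkin diagram of C (from the 6 off-diagonal −1 entries): D_4.

Folding the 19 weights λ_j+ρ into Ā_29 (reps in the given 4-coord order):

  [1] (10, 7, 6, 1) · [2] (5, 11, 1, 5) · [3] (13, 1, 4, 4) · [4] (10, 7, 6, 1) · [5] (5, 11, 1, 5) · [6] (5, 11, 1, 5) · [7] (1, 2, 12, 6) · [8] (3, 4, 0, 9) · [9] (5, 11, 1, 5) · [10] (10, 7, 6, 1) · [11] (5, 11, 1, 5) · [12] (13, 1, 4, 4) · [13] (3, 4, 0, 9) · [14] (10, 7, 6, 1) · [15] (14, 2, 4, 3) · [16] (13, 1, 4, 4) · [17] (3, 4, 0, 9) · [18] (14, 2, 4, 3) · [19] (13, 1, 4, 4)

These 19 weights hit 6 W_29-dot-orbits; sizes (4, 5, 4, 1, 3, 2):

[[1, 4, 10, 14], [2, 5, 6, 9, 11], [3, 12, 16, 19], [7], [8, 13, 17], [15, 18]]


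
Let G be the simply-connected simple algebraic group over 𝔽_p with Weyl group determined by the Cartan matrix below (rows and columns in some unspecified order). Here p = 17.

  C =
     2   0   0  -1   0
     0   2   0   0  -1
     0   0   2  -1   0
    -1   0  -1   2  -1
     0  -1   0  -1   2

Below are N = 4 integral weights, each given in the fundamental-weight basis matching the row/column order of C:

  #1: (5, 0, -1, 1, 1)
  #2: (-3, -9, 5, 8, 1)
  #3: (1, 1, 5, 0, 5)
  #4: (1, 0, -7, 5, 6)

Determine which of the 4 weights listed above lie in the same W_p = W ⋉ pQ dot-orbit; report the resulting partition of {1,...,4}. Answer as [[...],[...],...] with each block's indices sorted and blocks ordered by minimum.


D_5 Cartan matrix, 5 simple roots permuted; ρ=(1,1,1,1,1).

Folding the 4 weights λ_j+ρ into Ā_17 (reps in the given 5-coord order):

  1: (6, 1, 0, 2, 2);  2: (2, 1, 6, 0, 1);  3: (2, 1, 6, 0, 1);  4: (2, 1, 6, 0, 1)

Grouping the 4 weights by Ā_17-representative: 2 linkage classes.

[[1], [2, 3, 4]]


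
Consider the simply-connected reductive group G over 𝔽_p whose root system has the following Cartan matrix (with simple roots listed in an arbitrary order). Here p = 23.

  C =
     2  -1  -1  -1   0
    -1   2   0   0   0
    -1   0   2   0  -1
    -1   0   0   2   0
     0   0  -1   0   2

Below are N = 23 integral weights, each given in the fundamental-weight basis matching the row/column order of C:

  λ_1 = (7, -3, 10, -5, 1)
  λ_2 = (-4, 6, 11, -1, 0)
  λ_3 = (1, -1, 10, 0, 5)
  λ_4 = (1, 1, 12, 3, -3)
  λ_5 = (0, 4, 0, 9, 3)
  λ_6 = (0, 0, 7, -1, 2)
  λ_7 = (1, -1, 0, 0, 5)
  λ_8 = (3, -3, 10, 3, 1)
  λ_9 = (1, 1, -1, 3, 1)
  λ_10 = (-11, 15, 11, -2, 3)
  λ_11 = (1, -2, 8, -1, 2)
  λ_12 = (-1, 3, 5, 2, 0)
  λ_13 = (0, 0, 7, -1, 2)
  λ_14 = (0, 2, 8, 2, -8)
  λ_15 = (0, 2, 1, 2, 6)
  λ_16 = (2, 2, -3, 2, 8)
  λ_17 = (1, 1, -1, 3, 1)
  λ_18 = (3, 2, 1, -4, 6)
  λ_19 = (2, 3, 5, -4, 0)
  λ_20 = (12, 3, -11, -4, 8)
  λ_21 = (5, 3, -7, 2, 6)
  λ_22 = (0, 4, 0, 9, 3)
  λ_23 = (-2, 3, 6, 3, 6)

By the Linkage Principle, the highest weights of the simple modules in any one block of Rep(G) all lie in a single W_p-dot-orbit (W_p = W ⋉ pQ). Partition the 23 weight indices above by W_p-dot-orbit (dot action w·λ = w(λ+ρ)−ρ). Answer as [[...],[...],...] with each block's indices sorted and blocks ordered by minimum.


Type D_5, rank 5, |W|=1920; reorder rows/cols to standard.

λ_j+ρ reflected into Ā_23 (⟨·,θ^∨⟩≤23); 5-tuples as given:

  λ_1 → (2, 2, 0, 4, 2) · λ_2 → (0, 4, 6, 3, 1) · λ_3 → (2, 0, 1, 1, 6) · λ_4 → (2, 2, 0, 4, 2) · λ_5 → (1, 5, 1, 10, 4) · λ_6 → (1, 1, 8, 0, 3) · λ_7 → (2, 0, 1, 1, 6) · λ_8 → (2, 2, 0, 4, 2) · λ_9 → (2, 2, 0, 4, 2) · λ_10 → (1, 5, 1, 10, 4) · λ_11 → (1, 1, 8, 0, 3) · λ_12 → (0, 4, 6, 3, 1) · λ_13 → (1, 1, 8, 0, 3) · λ_14 → (1, 3, 2, 3, 7) · λ_15 → (1, 3, 2, 3, 7) · λ_16 → (1, 3, 2, 3, 7) · λ_17 → (2, 2, 0, 4, 2) · λ_18 → (1, 3, 2, 3, 7) · λ_19 → (0, 4, 6, 3, 1) · λ_20 → (0, 4, 6, 3, 1) · λ_21 → (0, 4, 6, 3, 1) · λ_22 → (1, 5, 1, 10, 4) · λ_23 → (1, 3, 2, 3, 7)

Partition of {1..23} into 6 W_23-dot-orbits:

[[1, 4, 8, 9, 17], [2, 12, 19, 20, 21], [3, 7], [5, 10, 22], [6, 11, 13], [14, 15, 16, 18, 23]]


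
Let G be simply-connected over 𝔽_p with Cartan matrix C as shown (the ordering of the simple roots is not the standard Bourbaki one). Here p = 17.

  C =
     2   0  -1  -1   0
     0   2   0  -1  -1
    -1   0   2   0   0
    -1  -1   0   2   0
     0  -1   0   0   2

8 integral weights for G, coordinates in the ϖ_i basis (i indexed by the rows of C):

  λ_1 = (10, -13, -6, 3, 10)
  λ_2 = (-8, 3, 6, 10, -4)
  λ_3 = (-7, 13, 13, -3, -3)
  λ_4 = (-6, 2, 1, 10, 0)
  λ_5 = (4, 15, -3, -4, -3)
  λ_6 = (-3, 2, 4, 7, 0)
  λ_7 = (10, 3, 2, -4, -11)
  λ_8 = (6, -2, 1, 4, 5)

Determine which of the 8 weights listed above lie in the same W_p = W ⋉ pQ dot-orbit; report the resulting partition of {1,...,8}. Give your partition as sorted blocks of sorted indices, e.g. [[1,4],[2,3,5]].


Dynkin diagram of C (from the 8 off-diagonal −1 entries): A_5.

Folding the 8 weights λ_j+ρ into Ā_17 (reps in the given 5-coord order):

  1: (2, 3, 3, 6, 1);  2: (7, 1, 0, 4, 3);  3: (2, 3, 3, 6, 1);  4: (2, 3, 3, 6, 1);  5: (0, 11, 1, 3, 1);  6: (2, 3, 3, 6, 1);  7: (2, 3, 3, 6, 1);  8: (7, 1, 0, 4, 3)

Linkage partition of the 8 weights (3 classes, p=17):

[[1, 3, 4, 6, 7], [2, 8], [5]]


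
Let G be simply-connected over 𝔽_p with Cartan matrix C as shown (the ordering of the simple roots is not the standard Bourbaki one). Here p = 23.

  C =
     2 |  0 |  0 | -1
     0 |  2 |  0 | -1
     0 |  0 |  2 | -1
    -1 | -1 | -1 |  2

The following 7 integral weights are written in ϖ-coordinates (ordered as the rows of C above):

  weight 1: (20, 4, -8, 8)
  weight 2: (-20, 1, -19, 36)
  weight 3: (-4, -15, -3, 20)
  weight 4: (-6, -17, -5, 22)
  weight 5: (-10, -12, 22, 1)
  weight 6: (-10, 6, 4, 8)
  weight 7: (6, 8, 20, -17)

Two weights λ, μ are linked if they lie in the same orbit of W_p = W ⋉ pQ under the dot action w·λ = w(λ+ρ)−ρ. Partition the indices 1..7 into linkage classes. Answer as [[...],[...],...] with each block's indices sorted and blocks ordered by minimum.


Cartan matrix: type D_4 (|W|=192); un-permuting the 4 rows.

Alcove-folded reps (p=23, 7 weights, presented ϖ-order):

    λ_1 → (9, 7, 5, 0)
    λ_2 → (3, 14, 2, 2)
    λ_3 → (3, 14, 2, 2)
    λ_4 → (3, 14, 2, 2)
    λ_5 → (9, 7, 5, 0)
    λ_6 → (9, 7, 5, 0)
    λ_7 → (9, 7, 5, 0)

Linkage partition of the 7 weights (2 classes, p=23):

[[1, 5, 6, 7], [2, 3, 4]]


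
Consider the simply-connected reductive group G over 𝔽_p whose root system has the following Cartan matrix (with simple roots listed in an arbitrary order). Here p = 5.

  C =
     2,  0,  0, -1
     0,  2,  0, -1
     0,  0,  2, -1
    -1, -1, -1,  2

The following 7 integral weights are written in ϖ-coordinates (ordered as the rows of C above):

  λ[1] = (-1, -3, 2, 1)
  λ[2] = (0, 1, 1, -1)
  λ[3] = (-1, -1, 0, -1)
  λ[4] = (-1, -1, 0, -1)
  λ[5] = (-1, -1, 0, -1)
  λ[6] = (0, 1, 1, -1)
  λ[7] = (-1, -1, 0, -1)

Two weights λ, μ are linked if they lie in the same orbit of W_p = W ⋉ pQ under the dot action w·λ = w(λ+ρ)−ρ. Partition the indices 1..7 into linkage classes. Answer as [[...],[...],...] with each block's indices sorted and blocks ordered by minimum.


D_4 Cartan matrix, 4 simple roots permuted; ρ=(1,1,1,1).

λ_j+ρ reflected into Ā_5 (⟨·,θ^∨⟩≤5); 4-tuples as given:

  1: (0, 2, 3, 0)
  2: (1, 2, 2, 0)
  3: (0, 0, 1, 0)
  4: (0, 0, 1, 0)
  5: (0, 0, 1, 0)
  6: (1, 2, 2, 0)
  7: (0, 0, 1, 0)

The 7 indices split into 3 linkage classes (same alcove rep ⇔ same W_5-dot-orbit):

[[1], [2, 6], [3, 4, 5, 7]]


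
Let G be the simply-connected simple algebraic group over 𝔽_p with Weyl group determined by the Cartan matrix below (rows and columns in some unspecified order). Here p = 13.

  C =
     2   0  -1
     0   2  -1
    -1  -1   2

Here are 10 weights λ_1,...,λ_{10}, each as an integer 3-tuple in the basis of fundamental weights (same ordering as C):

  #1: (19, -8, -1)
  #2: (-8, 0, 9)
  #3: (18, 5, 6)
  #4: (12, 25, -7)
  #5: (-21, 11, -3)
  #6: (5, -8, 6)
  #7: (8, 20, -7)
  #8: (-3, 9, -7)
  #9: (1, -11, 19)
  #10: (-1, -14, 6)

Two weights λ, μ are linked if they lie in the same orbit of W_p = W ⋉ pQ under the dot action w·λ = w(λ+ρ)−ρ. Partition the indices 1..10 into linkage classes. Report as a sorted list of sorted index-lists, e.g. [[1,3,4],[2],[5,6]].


C ↔ A_3 under row/col permutation; |W(A_3)| = 24.

Ā_13 reps of the 10 weights (A_3, coords as presented):

    [1] (6, 7, 0)
    [2] (7, 1, 3)
    [3] (6, 7, 0)
    [4] (6, 7, 0)
    [5] (7, 1, 3)
    [6] (6, 7, 0)
    [7] (6, 2, 2)
    [8] (6, 2, 2)
    [9] (7, 1, 3)
    [10] (6, 7, 0)

3 distinct reps among the 10 weights ⇒ 3 W_13-linkage classes:

[[1, 3, 4, 6, 10], [2, 5, 9], [7, 8]]


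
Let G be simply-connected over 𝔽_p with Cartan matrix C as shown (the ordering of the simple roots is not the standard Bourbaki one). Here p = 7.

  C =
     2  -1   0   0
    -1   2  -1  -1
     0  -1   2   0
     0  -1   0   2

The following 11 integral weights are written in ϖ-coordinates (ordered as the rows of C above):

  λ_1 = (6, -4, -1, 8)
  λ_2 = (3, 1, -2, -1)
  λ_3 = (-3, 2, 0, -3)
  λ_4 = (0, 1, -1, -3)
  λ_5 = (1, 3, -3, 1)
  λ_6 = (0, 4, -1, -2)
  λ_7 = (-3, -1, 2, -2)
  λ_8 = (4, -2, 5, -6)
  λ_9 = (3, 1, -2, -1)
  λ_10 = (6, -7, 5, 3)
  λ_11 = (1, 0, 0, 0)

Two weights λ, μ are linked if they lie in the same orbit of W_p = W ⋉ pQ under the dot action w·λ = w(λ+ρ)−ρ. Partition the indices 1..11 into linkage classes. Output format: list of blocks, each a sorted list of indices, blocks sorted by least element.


Dynkin diagram of C (from the 6 off-diagonal −1 entries): D_4.

Ā_7 reps of the 11 weights (D_4, coords as presented):

  λ_1+ρ ↦ (2, 1, 3, 0)
  λ_2+ρ ↦ (4, 1, 1, 0)
  λ_3+ρ ↦ (1, 1, 0, 1)
  λ_4+ρ ↦ (1, 0, 0, 2)
  λ_5+ρ ↦ (1, 1, 1, 1)
  λ_6+ρ ↦ (1, 1, 0, 1)
  λ_7+ρ ↦ (1, 0, 0, 2)
  λ_8+ρ ↦ (1, 1, 0, 1)
  λ_9+ρ ↦ (4, 1, 1, 0)
  λ_10+ρ ↦ (1, 0, 0, 2)
  λ_11+ρ ↦ (2, 1, 1, 1)

Linkage partition of the 11 weights (6 classes, p=7):

[[1], [2, 9], [3, 6, 8], [4, 7, 10], [5], [11]]


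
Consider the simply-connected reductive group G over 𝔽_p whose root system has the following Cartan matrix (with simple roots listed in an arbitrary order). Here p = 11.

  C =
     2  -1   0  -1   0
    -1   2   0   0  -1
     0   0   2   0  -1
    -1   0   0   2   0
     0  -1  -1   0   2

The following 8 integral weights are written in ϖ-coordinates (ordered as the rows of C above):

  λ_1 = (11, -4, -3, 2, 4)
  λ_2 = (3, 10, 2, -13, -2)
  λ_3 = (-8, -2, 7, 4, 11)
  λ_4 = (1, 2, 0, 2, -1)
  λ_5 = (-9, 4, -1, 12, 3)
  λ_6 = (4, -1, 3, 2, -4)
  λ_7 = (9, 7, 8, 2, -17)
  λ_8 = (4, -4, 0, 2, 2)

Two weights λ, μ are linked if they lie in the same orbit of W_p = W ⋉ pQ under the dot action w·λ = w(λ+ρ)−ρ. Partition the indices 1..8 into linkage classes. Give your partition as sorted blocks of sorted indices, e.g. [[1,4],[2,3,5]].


Type A_5, rank 5, |W|=720; reorder rows/cols to standard.

λ_j+ρ reflected into Ā_11 (⟨·,θ^∨⟩≤11); 5-tuples as given:

  [1] (5, 1, 1, 2, 2)
  [2] (5, 1, 1, 2, 2)
  [3] (5, 1, 1, 2, 2)
  [4] (2, 3, 1, 3, 0)
  [5] (5, 1, 1, 2, 2)
  [6] (2, 3, 1, 3, 0)
  [7] (5, 1, 1, 2, 2)
  [8] (2, 3, 1, 3, 0)

The 8 indices split into 2 linkage classes (same alcove rep ⇔ same W_11-dot-orbit):

[[1, 2, 3, 5, 7], [4, 6, 8]]
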